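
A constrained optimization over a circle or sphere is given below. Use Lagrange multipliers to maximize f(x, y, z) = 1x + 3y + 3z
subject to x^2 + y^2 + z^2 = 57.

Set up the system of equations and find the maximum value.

Lagrange conditions: 1 = 2*lambda*x, 3 = 2*lambda*y, 3 = 2*lambda*z
So x:1 = y:3 = z:3, i.e. x = 1t, y = 3t, z = 3t
Constraint: t^2*(1^2 + 3^2 + 3^2) = 57
  t^2 * 19 = 57  =>  t = sqrt(3)
Maximum = 1*1t + 3*3t + 3*3t = 19*sqrt(3) = sqrt(1083)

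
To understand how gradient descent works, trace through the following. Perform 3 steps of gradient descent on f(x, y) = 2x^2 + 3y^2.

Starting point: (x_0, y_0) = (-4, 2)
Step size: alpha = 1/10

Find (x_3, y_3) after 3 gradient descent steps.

f(x,y) = 2x^2 + 3y^2
grad_x = 4x + 0y, grad_y = 6y + 0x
Step 1: grad = (-16, 12), (-12/5, 4/5)
Step 2: grad = (-48/5, 24/5), (-36/25, 8/25)
Step 3: grad = (-144/25, 48/25), (-108/125, 16/125)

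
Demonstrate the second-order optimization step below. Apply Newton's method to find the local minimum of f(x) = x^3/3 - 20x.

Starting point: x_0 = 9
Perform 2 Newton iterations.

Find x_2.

f(x) = x^3/3 - 20x
f'(x) = x^2 - 20, f''(x) = 2x
Newton update: x_{n+1} = x_n - (x_n^2 - 20)/(2*x_n)
Step 1: x_0 = 9, f'=61, f''=18, x_1 = 101/18
Step 2: x_1 = 101/18, f'=3721/324, f''=101/9, x_2 = 16681/3636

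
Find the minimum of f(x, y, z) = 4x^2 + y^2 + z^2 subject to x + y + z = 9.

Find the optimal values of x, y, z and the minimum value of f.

Using Lagrange multipliers on f = 4x^2 + y^2 + z^2 with constraint x + y + z = 9:
Conditions: 2*4*x = lambda, 2*1*y = lambda, 2*1*z = lambda
So x = lambda/8, y = lambda/2, z = lambda/2
Substituting into constraint: lambda * (9/8) = 9
lambda = 8
x = 1, y = 4, z = 4
Minimum value = 36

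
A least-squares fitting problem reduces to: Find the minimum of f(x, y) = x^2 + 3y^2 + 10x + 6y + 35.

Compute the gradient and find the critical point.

f(x,y) = x^2 + 3y^2 + 10x + 6y + 35
df/dx = 2x + (10) = 0  =>  x = -5
df/dy = 6y + (6) = 0  =>  y = -1
f(-5, -1) = 1*(-5)^2 + 3*(-1)^2 + 10*(-5) + 6*(-1) + 35 = 7
Hessian is diagonal with entries 2, 6 > 0, so this is a minimum.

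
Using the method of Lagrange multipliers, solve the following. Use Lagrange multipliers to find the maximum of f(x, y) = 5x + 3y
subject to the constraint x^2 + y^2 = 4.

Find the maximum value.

Set up Lagrange conditions: grad f = lambda * grad g
  5 = 2*lambda*x
  3 = 2*lambda*y
From these: x/y = 5/3, so x = 5t, y = 3t for some t.
Substitute into constraint: (5t)^2 + (3t)^2 = 4
  t^2 * 34 = 4
  t = sqrt(4/34)
Maximum = 5*x + 3*y = (5^2 + 3^2)*t = 34 * sqrt(4/34) = sqrt(136)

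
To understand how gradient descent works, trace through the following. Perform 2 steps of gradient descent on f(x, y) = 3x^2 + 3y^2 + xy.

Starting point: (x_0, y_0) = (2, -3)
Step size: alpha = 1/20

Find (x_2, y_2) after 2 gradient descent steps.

f(x,y) = 3x^2 + 3y^2 + xy
grad_x = 6x + 1y, grad_y = 6y + 1x
Step 1: grad = (9, -16), (31/20, -11/5)
Step 2: grad = (71/10, -233/20), (239/200, -647/400)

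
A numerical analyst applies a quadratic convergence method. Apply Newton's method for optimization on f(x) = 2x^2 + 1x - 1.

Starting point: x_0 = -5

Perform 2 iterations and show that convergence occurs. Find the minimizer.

f(x) = 2x^2 + 1x - 1, f'(x) = 4x + (1), f''(x) = 4
Step 1: f'(-5) = -19, x_1 = -5 - -19/4 = -1/4
Step 2: f'(-1/4) = 0, x_2 = -1/4 (converged)
Newton's method converges in 1 step for quadratics.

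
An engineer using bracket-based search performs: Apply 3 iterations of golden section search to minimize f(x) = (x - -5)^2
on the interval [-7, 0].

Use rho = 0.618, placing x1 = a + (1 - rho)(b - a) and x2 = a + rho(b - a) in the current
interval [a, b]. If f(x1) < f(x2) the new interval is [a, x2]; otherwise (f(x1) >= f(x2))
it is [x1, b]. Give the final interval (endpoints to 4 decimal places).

Golden section search for min of f(x) = (x - -5)^2 on [-7, 0].
Each step: x1 = a + (1 - rho)(b - a), x2 = a + rho(b - a); if f(x1) < f(x2) keep [a, x2], otherwise keep [x1, b].
Step 1: [-7.0000, 0.0000], x1=-4.3260 (f=0.4543), x2=-2.6740 (f=5.4103); f(x1) < f(x2) => keep [-7.0000, -2.6740]
Step 2: [-7.0000, -2.6740], x1=-5.3475 (f=0.1207), x2=-4.3265 (f=0.4536); f(x1) < f(x2) => keep [-7.0000, -4.3265]
Step 3: [-7.0000, -4.3265], x1=-5.9787 (f=0.9579), x2=-5.3478 (f=0.1210); f(x1) > f(x2) => keep [-5.9787, -4.3265]
Final interval: [-5.9787, -4.3265]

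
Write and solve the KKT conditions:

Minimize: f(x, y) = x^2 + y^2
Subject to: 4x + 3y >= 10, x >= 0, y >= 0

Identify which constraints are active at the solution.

KKT conditions for min x^2 + y^2 s.t. 4x + 3y >= 10, x >= 0, y >= 0:
Stationarity: 2x = mu*4 + mu_x, 2y = mu*3 + mu_y, with mu, mu_x, mu_y >= 0
Complementary slackness: mu*(4x + 3y - 10) = 0, mu_x*x = 0, mu_y*y = 0
(0, 0) is infeasible (4*0 + 3*0 < 10), so if mu = 0 stationarity would force x = mu_x/2 >= 0, y = mu_y/2 >= 0 with mu_x*x = mu_y*y = 0, i.e. x = y = 0: contradiction. Hence mu > 0 and 4x + 3y = 10 is active.
Try x > 0, y > 0 (so mu_x = mu_y = 0): x = 4*mu/2, y = 3*mu/2
Substitute: 4*(4*mu/2) + 3*(3*mu/2) = 10
  mu*25/2 = 10 => mu = 4/5
x* = 8/5 > 0, y* = 6/5 > 0, consistent with mu_x = mu_y = 0.
f is convex and the constraints are linear, so this KKT point is the global minimum.
f* = 4
Active constraints: 4x + 3y >= 10 (holds with equality, mu = 4/5 > 0); x >= 0 and y >= 0 are inactive (mu_x = mu_y = 0).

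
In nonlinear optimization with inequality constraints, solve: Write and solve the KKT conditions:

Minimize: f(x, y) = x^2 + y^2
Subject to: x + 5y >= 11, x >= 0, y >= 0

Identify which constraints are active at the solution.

KKT conditions for min x^2 + y^2 s.t. 1x + 5y >= 11, x >= 0, y >= 0:
Stationarity: 2x = mu*1 + mu_x, 2y = mu*5 + mu_y, with mu, mu_x, mu_y >= 0
Complementary slackness: mu*(x + 5y - 11) = 0, mu_x*x = 0, mu_y*y = 0
(0, 0) is infeasible (1*0 + 5*0 < 11), so if mu = 0 stationarity would force x = mu_x/2 >= 0, y = mu_y/2 >= 0 with mu_x*x = mu_y*y = 0, i.e. x = y = 0: contradiction. Hence mu > 0 and x + 5y = 11 is active.
Try x > 0, y > 0 (so mu_x = mu_y = 0): x = 1*mu/2, y = 5*mu/2
Substitute: 1*(1*mu/2) + 5*(5*mu/2) = 11
  mu*26/2 = 11 => mu = 11/13
x* = 11/26 > 0, y* = 55/26 > 0, consistent with mu_x = mu_y = 0.
f is convex and the constraints are linear, so this KKT point is the global minimum.
f* = 121/26
Active constraints: x + 5y >= 11 (holds with equality, mu = 11/13 > 0); x >= 0 and y >= 0 are inactive (mu_x = mu_y = 0).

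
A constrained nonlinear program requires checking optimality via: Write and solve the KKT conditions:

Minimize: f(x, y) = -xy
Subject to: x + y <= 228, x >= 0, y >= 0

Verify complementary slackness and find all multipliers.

Problem: min -xy s.t. x + y <= 228 (multiplier lambda), x >= 0 (mu_x), y >= 0 (mu_y)
KKT stationarity: -y + lambda - mu_x = 0, -x + lambda - mu_y = 0, with lambda, mu_x, mu_y >= 0
Complementary slackness: lambda*(x + y - 228) = 0, mu_x*x = 0, mu_y*y = 0
If lambda = 0: y = -mu_x <= 0 and x = -mu_y <= 0 force x = y = 0 with f = 0; but x = y = 114 is feasible with f = -12996 < 0, so this is not the minimum. Hence lambda > 0 and x + y = 228.
Try x > 0, y > 0 (so mu_x = mu_y = 0): y = lambda, x = lambda => x = y = lambda
x + y = 228 => 2*lambda = 228 => lambda = 114
x* = y* = 114 > 0, consistent with mu_x = mu_y = 0.
(Any feasible point with x = 0 or y = 0 has f = 0 > -12996, so the minimum is not on those boundaries.)
min(-xy) = -12996 (i.e. max xy = 12996)
Multipliers: lambda = 114, mu_x = 0, mu_y = 0
Complementary slackness: lambda*(x + y - 228) = 114*(114 + 114 - 228) = 0, mu_x*x = 0*114 = 0, mu_y*y = 0*114 = 0. Satisfied.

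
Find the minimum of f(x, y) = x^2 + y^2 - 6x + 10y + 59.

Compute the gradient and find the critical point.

f(x,y) = x^2 + y^2 - 6x + 10y + 59
df/dx = 2x + (-6) = 0  =>  x = 3
df/dy = 2y + (10) = 0  =>  y = -5
f(3, -5) = 1*(3)^2 + 1*(-5)^2 + -6*(3) + 10*(-5) + 59 = 25
Hessian is diagonal with entries 2, 2 > 0, so this is a minimum.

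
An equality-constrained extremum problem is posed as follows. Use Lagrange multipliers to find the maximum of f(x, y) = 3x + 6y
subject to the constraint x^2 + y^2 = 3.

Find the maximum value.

Set up Lagrange conditions: grad f = lambda * grad g
  3 = 2*lambda*x
  6 = 2*lambda*y
From these: x/y = 3/6, so x = 3t, y = 6t for some t.
Substitute into constraint: (3t)^2 + (6t)^2 = 3
  t^2 * 45 = 3
  t = sqrt(3/45)
Maximum = 3*x + 6*y = (3^2 + 6^2)*t = 45 * sqrt(3/45) = sqrt(135)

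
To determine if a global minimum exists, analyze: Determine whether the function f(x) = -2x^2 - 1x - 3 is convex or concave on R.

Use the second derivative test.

f(x) = -2x^2 - 1x - 3
f'(x) = -4x - 1
f''(x) = -4
Since f''(x) = -4 < 0 for all x, f is concave on R.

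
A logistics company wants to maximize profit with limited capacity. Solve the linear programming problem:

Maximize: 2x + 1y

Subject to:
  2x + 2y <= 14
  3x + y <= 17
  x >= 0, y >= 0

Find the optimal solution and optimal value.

Feasible vertices: (0, 0), (0, 7), (5, 2), (17/3, 0)
Objective 2x + 1y at each:
  (0, 0): 0
  (0, 7): 7
  (5, 2): 12
  (17/3, 0): 34/3
Maximum is 12 at (5, 2).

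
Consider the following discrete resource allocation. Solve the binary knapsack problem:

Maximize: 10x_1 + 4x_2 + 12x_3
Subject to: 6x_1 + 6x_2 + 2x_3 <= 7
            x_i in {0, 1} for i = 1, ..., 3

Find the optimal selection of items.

Items: item 1 (v=10, w=6), item 2 (v=4, w=6), item 3 (v=12, w=2)
Capacity: 7
Checking all 8 subsets (w = total weight, v = total value):
  {}: w = 0, v = 0
  {1}: w = 6, v = 10
  {2}: w = 6, v = 4
  {3}: w = 2, v = 12
  {1, 2}: w = 12 > 7, infeasible
  {1, 3}: w = 8 > 7, infeasible
  {2, 3}: w = 8 > 7, infeasible
  {1, 2, 3}: w = 14 > 7, infeasible
Best feasible subset: items [3]
Total weight: 2 <= 7, total value: 12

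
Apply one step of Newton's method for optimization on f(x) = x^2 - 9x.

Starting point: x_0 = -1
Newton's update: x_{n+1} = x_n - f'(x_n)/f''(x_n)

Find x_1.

f(x) = x^2 - 9x
f'(x) = 2x + (-9), f''(x) = 2
Newton step: x_1 = x_0 - f'(x_0)/f''(x_0)
f'(-1) = -11
x_1 = -1 - -11/2 = 9/2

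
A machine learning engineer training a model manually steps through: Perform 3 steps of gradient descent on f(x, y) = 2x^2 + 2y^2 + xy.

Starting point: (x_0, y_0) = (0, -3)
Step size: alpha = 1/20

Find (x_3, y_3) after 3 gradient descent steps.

f(x,y) = 2x^2 + 2y^2 + xy
grad_x = 4x + 1y, grad_y = 4y + 1x
Step 1: grad = (-3, -12), (3/20, -12/5)
Step 2: grad = (-9/5, -189/20), (6/25, -771/400)
Step 3: grad = (-387/400, -747/100), (2307/8000, -777/500)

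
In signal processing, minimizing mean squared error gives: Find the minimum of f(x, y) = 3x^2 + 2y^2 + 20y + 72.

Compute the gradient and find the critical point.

f(x,y) = 3x^2 + 2y^2 + 20y + 72
df/dx = 6x + (0) = 0  =>  x = 0
df/dy = 4y + (20) = 0  =>  y = -5
f(0, -5) = 3*(0)^2 + 2*(-5)^2 + 20*(-5) + 72 = 22
Hessian is diagonal with entries 6, 4 > 0, so this is a minimum.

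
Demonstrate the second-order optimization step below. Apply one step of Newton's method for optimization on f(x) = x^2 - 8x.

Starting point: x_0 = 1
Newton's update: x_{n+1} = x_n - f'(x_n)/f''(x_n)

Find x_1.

f(x) = x^2 - 8x
f'(x) = 2x + (-8), f''(x) = 2
Newton step: x_1 = x_0 - f'(x_0)/f''(x_0)
f'(1) = -6
x_1 = 1 - -6/2 = 4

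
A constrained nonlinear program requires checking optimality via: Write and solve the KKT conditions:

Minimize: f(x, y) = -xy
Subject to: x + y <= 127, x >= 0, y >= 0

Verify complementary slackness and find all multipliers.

Problem: min -xy s.t. x + y <= 127 (multiplier lambda), x >= 0 (mu_x), y >= 0 (mu_y)
KKT stationarity: -y + lambda - mu_x = 0, -x + lambda - mu_y = 0, with lambda, mu_x, mu_y >= 0
Complementary slackness: lambda*(x + y - 127) = 0, mu_x*x = 0, mu_y*y = 0
If lambda = 0: y = -mu_x <= 0 and x = -mu_y <= 0 force x = y = 0 with f = 0; but x = y = 127/2 is feasible with f = -16129/4 < 0, so this is not the minimum. Hence lambda > 0 and x + y = 127.
Try x > 0, y > 0 (so mu_x = mu_y = 0): y = lambda, x = lambda => x = y = lambda
x + y = 127 => 2*lambda = 127 => lambda = 127/2
x* = y* = 127/2 > 0, consistent with mu_x = mu_y = 0.
(Any feasible point with x = 0 or y = 0 has f = 0 > -16129/4, so the minimum is not on those boundaries.)
min(-xy) = -16129/4 (i.e. max xy = 16129/4)
Multipliers: lambda = 127/2, mu_x = 0, mu_y = 0
Complementary slackness: lambda*(x + y - 127) = 127/2*(127/2 + 127/2 - 127) = 0, mu_x*x = 0*127/2 = 0, mu_y*y = 0*127/2 = 0. Satisfied.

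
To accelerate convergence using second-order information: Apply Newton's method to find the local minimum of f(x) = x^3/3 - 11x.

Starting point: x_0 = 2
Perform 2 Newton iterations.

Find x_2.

f(x) = x^3/3 - 11x
f'(x) = x^2 - 11, f''(x) = 2x
Newton update: x_{n+1} = x_n - (x_n^2 - 11)/(2*x_n)
Step 1: x_0 = 2, f'=-7, f''=4, x_1 = 15/4
Step 2: x_1 = 15/4, f'=49/16, f''=15/2, x_2 = 401/120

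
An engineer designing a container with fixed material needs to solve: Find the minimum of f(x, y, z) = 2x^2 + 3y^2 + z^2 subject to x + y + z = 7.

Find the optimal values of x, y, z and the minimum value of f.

Using Lagrange multipliers on f = 2x^2 + 3y^2 + z^2 with constraint x + y + z = 7:
Conditions: 2*2*x = lambda, 2*3*y = lambda, 2*1*z = lambda
So x = lambda/4, y = lambda/6, z = lambda/2
Substituting into constraint: lambda * (11/12) = 7
lambda = 84/11
x = 21/11, y = 14/11, z = 42/11
Minimum value = 294/11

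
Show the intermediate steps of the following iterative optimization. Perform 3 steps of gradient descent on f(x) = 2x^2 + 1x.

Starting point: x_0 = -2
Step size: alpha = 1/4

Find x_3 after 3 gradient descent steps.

f(x) = 2x^2 + 1x, f'(x) = 4x + (1)
Step 1: f'(-2) = -7, x_1 = -2 - 1/4 * -7 = -1/4
Step 2: f'(-1/4) = 0, x_2 = -1/4 - 1/4 * 0 = -1/4
Step 3: f'(-1/4) = 0, x_3 = -1/4 - 1/4 * 0 = -1/4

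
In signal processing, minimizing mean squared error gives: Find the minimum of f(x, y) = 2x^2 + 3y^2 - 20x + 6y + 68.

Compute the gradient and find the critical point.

f(x,y) = 2x^2 + 3y^2 - 20x + 6y + 68
df/dx = 4x + (-20) = 0  =>  x = 5
df/dy = 6y + (6) = 0  =>  y = -1
f(5, -1) = 2*(5)^2 + 3*(-1)^2 + -20*(5) + 6*(-1) + 68 = 15
Hessian is diagonal with entries 4, 6 > 0, so this is a minimum.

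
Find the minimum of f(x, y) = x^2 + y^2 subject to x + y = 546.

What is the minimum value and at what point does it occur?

Substitute y = 546 - x into f(x,y) = x^2 + y^2:
g(x) = x^2 + (546 - x)^2 = 2x^2 - 1092x + 298116
g'(x) = 4x - 1092 = 0  =>  x = 273
y = 546 - 273 = 273
Minimum value = 273^2 + 273^2 = 149058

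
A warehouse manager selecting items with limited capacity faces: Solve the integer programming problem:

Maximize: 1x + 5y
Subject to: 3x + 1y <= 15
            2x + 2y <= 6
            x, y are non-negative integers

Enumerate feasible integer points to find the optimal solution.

Constraint 1: 3x + 1y <= 15
Constraint 2: 2x + 2y <= 6
Feasible x range (need y >= 0): 0 <= x <= min(15/3, 6/2) => x in {0, ..., 3}.
Enumerate feasible integer points row by row (the coefficient of y is 5 > 0, so for each x the largest feasible y gives the best value):
  x = 0: y <= min((15 - 3*0)/1, (6 - 2*0)/2) => y in {0, ..., 3}; best 1*0 + 5*3 = 15
  x = 1: y <= min((15 - 3*1)/1, (6 - 2*1)/2) => y in {0, ..., 2}; best 1*1 + 5*2 = 11
  x = 2: y <= min((15 - 3*2)/1, (6 - 2*2)/2) => y in {0, ..., 1}; best 1*2 + 5*1 = 7
  x = 3: y <= min((15 - 3*3)/1, (6 - 2*3)/2) => y in {0}; best 1*3 + 5*0 = 3
The maximum 1x + 5y = 15 is achieved at x = 0, y = 3.
Check: 3*0 + 1*3 = 3 <= 15 and 2*0 + 2*3 = 6 <= 6.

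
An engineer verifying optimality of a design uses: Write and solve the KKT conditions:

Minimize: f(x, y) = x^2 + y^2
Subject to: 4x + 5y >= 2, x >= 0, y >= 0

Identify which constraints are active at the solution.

KKT conditions for min x^2 + y^2 s.t. 4x + 5y >= 2, x >= 0, y >= 0:
Stationarity: 2x = mu*4 + mu_x, 2y = mu*5 + mu_y, with mu, mu_x, mu_y >= 0
Complementary slackness: mu*(4x + 5y - 2) = 0, mu_x*x = 0, mu_y*y = 0
(0, 0) is infeasible (4*0 + 5*0 < 2), so if mu = 0 stationarity would force x = mu_x/2 >= 0, y = mu_y/2 >= 0 with mu_x*x = mu_y*y = 0, i.e. x = y = 0: contradiction. Hence mu > 0 and 4x + 5y = 2 is active.
Try x > 0, y > 0 (so mu_x = mu_y = 0): x = 4*mu/2, y = 5*mu/2
Substitute: 4*(4*mu/2) + 5*(5*mu/2) = 2
  mu*41/2 = 2 => mu = 4/41
x* = 8/41 > 0, y* = 10/41 > 0, consistent with mu_x = mu_y = 0.
f is convex and the constraints are linear, so this KKT point is the global minimum.
f* = 4/41
Active constraints: 4x + 5y >= 2 (holds with equality, mu = 4/41 > 0); x >= 0 and y >= 0 are inactive (mu_x = mu_y = 0).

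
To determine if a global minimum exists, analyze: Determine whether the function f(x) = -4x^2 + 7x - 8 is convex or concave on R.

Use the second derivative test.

f(x) = -4x^2 + 7x - 8
f'(x) = -8x + 7
f''(x) = -8
Since f''(x) = -8 < 0 for all x, f is concave on R.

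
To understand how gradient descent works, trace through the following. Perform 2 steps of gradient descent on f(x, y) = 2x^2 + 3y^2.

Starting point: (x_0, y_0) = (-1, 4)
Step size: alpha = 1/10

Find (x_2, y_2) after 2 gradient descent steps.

f(x,y) = 2x^2 + 3y^2
grad_x = 4x + 0y, grad_y = 6y + 0x
Step 1: grad = (-4, 24), (-3/5, 8/5)
Step 2: grad = (-12/5, 48/5), (-9/25, 16/25)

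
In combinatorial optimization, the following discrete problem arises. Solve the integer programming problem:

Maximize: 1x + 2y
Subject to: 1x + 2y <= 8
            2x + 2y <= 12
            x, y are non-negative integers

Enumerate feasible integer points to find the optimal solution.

Constraint 1: 1x + 2y <= 8
Constraint 2: 2x + 2y <= 12
Feasible x range (need y >= 0): 0 <= x <= min(8/1, 12/2) => x in {0, ..., 6}.
Enumerate feasible integer points row by row (the coefficient of y is 2 > 0, so for each x the largest feasible y gives the best value):
  x = 0: y <= min((8 - 1*0)/2, (12 - 2*0)/2) => y in {0, ..., 4}; best 1*0 + 2*4 = 8
  x = 1: y <= min((8 - 1*1)/2, (12 - 2*1)/2) => y in {0, ..., 3}; best 1*1 + 2*3 = 7
  x = 2: y <= min((8 - 1*2)/2, (12 - 2*2)/2) => y in {0, ..., 3}; best 1*2 + 2*3 = 8
  x = 3: y <= min((8 - 1*3)/2, (12 - 2*3)/2) => y in {0, ..., 2}; best 1*3 + 2*2 = 7
  x = 4: y <= min((8 - 1*4)/2, (12 - 2*4)/2) => y in {0, ..., 2}; best 1*4 + 2*2 = 8
  x = 5: y <= min((8 - 1*5)/2, (12 - 2*5)/2) => y in {0, ..., 1}; best 1*5 + 2*1 = 7
  x = 6: y <= min((8 - 1*6)/2, (12 - 2*6)/2) => y in {0}; best 1*6 + 2*0 = 6
The maximum 1x + 2y = 8 is achieved at x = 0, y = 4.
(The same value 8 is also attained at (2, 3), (4, 2).)
Check: 1*0 + 2*4 = 8 <= 8 and 2*0 + 2*4 = 8 <= 12.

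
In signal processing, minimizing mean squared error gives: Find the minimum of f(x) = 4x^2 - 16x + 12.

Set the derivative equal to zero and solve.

f(x) = 4x^2 - 16x + 12
f'(x) = 8x + (-16) = 0
x = 16/8 = 2
f(2) = -4
Since f''(x) = 8 > 0, this is a minimum.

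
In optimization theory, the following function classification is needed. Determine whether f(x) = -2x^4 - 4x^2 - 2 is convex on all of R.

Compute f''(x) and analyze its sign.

f(x) = -2x^4 - 4x^2 - 2
f'(x) = -8x^3 + -8x
f''(x) = -24x^2 + -8
f''(x) = -24x^2 + -8 <= -8 < 0 for all x
Therefore, f is concave on R.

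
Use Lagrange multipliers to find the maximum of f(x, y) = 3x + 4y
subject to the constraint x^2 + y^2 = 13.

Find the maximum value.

Set up Lagrange conditions: grad f = lambda * grad g
  3 = 2*lambda*x
  4 = 2*lambda*y
From these: x/y = 3/4, so x = 3t, y = 4t for some t.
Substitute into constraint: (3t)^2 + (4t)^2 = 13
  t^2 * 25 = 13
  t = sqrt(13/25)
Maximum = 3*x + 4*y = (3^2 + 4^2)*t = 25 * sqrt(13/25) = sqrt(325)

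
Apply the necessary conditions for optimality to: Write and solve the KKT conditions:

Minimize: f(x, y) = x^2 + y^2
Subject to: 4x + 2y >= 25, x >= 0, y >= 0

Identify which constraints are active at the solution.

KKT conditions for min x^2 + y^2 s.t. 4x + 2y >= 25, x >= 0, y >= 0:
Stationarity: 2x = mu*4 + mu_x, 2y = mu*2 + mu_y, with mu, mu_x, mu_y >= 0
Complementary slackness: mu*(4x + 2y - 25) = 0, mu_x*x = 0, mu_y*y = 0
(0, 0) is infeasible (4*0 + 2*0 < 25), so if mu = 0 stationarity would force x = mu_x/2 >= 0, y = mu_y/2 >= 0 with mu_x*x = mu_y*y = 0, i.e. x = y = 0: contradiction. Hence mu > 0 and 4x + 2y = 25 is active.
Try x > 0, y > 0 (so mu_x = mu_y = 0): x = 4*mu/2, y = 2*mu/2
Substitute: 4*(4*mu/2) + 2*(2*mu/2) = 25
  mu*20/2 = 25 => mu = 5/2
x* = 5 > 0, y* = 5/2 > 0, consistent with mu_x = mu_y = 0.
f is convex and the constraints are linear, so this KKT point is the global minimum.
f* = 125/4
Active constraints: 4x + 2y >= 25 (holds with equality, mu = 5/2 > 0); x >= 0 and y >= 0 are inactive (mu_x = mu_y = 0).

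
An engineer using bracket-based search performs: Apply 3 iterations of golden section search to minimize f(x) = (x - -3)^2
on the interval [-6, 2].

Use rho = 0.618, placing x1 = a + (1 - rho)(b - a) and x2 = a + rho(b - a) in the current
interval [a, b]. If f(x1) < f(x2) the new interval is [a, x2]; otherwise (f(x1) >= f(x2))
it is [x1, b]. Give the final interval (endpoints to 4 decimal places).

Golden section search for min of f(x) = (x - -3)^2 on [-6, 2].
Each step: x1 = a + (1 - rho)(b - a), x2 = a + rho(b - a); if f(x1) < f(x2) keep [a, x2], otherwise keep [x1, b].
Step 1: [-6.0000, 2.0000], x1=-2.9440 (f=0.0031), x2=-1.0560 (f=3.7791); f(x1) < f(x2) => keep [-6.0000, -1.0560]
Step 2: [-6.0000, -1.0560], x1=-4.1114 (f=1.2352), x2=-2.9446 (f=0.0031); f(x1) > f(x2) => keep [-4.1114, -1.0560]
Step 3: [-4.1114, -1.0560], x1=-2.9442 (f=0.0031), x2=-2.2232 (f=0.6035); f(x1) < f(x2) => keep [-4.1114, -2.2232]
Final interval: [-4.1114, -2.2232]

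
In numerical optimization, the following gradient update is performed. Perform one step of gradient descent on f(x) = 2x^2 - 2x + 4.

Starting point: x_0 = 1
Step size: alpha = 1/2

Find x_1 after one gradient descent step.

f(x) = 2x^2 - 2x + 4
f'(x) = 4x - 2
f'(1) = 4*1 + (-2) = 2
x_1 = x_0 - alpha * f'(x_0) = 1 - 1/2 * 2 = 0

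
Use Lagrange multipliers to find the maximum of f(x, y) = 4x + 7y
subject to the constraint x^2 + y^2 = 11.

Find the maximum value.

Set up Lagrange conditions: grad f = lambda * grad g
  4 = 2*lambda*x
  7 = 2*lambda*y
From these: x/y = 4/7, so x = 4t, y = 7t for some t.
Substitute into constraint: (4t)^2 + (7t)^2 = 11
  t^2 * 65 = 11
  t = sqrt(11/65)
Maximum = 4*x + 7*y = (4^2 + 7^2)*t = 65 * sqrt(11/65) = sqrt(715)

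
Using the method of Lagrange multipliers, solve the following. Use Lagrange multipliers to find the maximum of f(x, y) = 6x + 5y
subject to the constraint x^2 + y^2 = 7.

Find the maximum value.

Set up Lagrange conditions: grad f = lambda * grad g
  6 = 2*lambda*x
  5 = 2*lambda*y
From these: x/y = 6/5, so x = 6t, y = 5t for some t.
Substitute into constraint: (6t)^2 + (5t)^2 = 7
  t^2 * 61 = 7
  t = sqrt(7/61)
Maximum = 6*x + 5*y = (6^2 + 5^2)*t = 61 * sqrt(7/61) = sqrt(427)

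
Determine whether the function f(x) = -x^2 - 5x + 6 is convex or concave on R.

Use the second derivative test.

f(x) = -x^2 - 5x + 6
f'(x) = -2x - 5
f''(x) = -2
Since f''(x) = -2 < 0 for all x, f is concave on R.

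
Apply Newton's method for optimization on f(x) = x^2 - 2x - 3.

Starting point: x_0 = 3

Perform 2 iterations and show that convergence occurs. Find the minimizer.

f(x) = x^2 - 2x - 3, f'(x) = 2x + (-2), f''(x) = 2
Step 1: f'(3) = 4, x_1 = 3 - 4/2 = 1
Step 2: f'(1) = 0, x_2 = 1 (converged)
Newton's method converges in 1 step for quadratics.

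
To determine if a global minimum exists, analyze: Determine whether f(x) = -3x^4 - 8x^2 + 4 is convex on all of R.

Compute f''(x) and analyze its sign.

f(x) = -3x^4 - 8x^2 + 4
f'(x) = -12x^3 + -16x
f''(x) = -36x^2 + -16
f''(x) = -36x^2 + -16 <= -16 < 0 for all x
Therefore, f is concave on R.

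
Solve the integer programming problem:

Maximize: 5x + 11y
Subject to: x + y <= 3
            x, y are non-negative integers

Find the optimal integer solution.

Objective: 5x + 11y, constraint: x + y <= 3
Coefficient of y is 11 > coefficient of x is 5, so allocate the entire budget to y.
Optimal: x = 0, y = 3, value = 33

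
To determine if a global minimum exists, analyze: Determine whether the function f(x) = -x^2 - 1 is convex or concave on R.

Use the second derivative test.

f(x) = -x^2 - 1
f'(x) = -2x + 0
f''(x) = -2
Since f''(x) = -2 < 0 for all x, f is concave on R.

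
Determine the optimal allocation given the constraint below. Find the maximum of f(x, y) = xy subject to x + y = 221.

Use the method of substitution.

Substitute y = 221 - x into f(x,y) = xy:
g(x) = x(221 - x) = 221x - x^2
g'(x) = 221 - 2x = 0  =>  x = 221/2
y = 221 - 221/2 = 221/2
Maximum value = (221/2) * (221/2) = 48841/4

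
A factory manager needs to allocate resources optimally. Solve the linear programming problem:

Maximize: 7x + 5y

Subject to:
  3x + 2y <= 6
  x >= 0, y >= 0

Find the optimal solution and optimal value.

The feasible region has vertices at [(0, 0), (2, 0), (0, 3)].
Checking objective 7x + 5y at each vertex:
  (0, 0): 7*0 + 5*0 = 0
  (2, 0): 7*2 + 5*0 = 14
  (0, 3): 7*0 + 5*3 = 15
Maximum is 15 at (0, 3).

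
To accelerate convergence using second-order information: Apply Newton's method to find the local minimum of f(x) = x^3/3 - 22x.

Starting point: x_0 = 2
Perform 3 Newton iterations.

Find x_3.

f(x) = x^3/3 - 22x
f'(x) = x^2 - 22, f''(x) = 2x
Newton update: x_{n+1} = x_n - (x_n^2 - 22)/(2*x_n)
Step 1: x_0 = 2, f'=-18, f''=4, x_1 = 13/2
Step 2: x_1 = 13/2, f'=81/4, f''=13, x_2 = 257/52
Step 3: x_2 = 257/52, f'=6561/2704, f''=257/26, x_3 = 125537/26728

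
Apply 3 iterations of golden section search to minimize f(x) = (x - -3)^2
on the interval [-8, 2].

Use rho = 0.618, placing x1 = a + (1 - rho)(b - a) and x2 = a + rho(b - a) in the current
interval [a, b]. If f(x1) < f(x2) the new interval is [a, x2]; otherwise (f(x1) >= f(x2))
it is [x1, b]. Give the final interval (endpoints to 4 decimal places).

Golden section search for min of f(x) = (x - -3)^2 on [-8, 2].
Each step: x1 = a + (1 - rho)(b - a), x2 = a + rho(b - a); if f(x1) < f(x2) keep [a, x2], otherwise keep [x1, b].
Step 1: [-8.0000, 2.0000], x1=-4.1800 (f=1.3924), x2=-1.8200 (f=1.3924); f(x1) = f(x2) (tie, not '<') => keep [-4.1800, 2.0000]
Step 2: [-4.1800, 2.0000], x1=-1.8192 (f=1.3942), x2=-0.3608 (f=6.9656); f(x1) < f(x2) => keep [-4.1800, -0.3608]
Step 3: [-4.1800, -0.3608], x1=-2.7211 (f=0.0778), x2=-1.8197 (f=1.3931); f(x1) < f(x2) => keep [-4.1800, -1.8197]
Final interval: [-4.1800, -1.8197]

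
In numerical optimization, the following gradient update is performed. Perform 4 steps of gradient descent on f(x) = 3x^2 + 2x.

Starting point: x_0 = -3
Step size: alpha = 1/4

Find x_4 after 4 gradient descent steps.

f(x) = 3x^2 + 2x, f'(x) = 6x + (2)
Step 1: f'(-3) = -16, x_1 = -3 - 1/4 * -16 = 1
Step 2: f'(1) = 8, x_2 = 1 - 1/4 * 8 = -1
Step 3: f'(-1) = -4, x_3 = -1 - 1/4 * -4 = 0
Step 4: f'(0) = 2, x_4 = 0 - 1/4 * 2 = -1/2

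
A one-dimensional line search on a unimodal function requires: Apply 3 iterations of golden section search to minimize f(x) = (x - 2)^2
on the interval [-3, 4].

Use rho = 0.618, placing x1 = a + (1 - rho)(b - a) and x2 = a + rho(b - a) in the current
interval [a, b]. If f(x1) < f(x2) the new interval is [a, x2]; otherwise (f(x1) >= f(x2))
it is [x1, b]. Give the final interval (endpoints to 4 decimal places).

Golden section search for min of f(x) = (x - 2)^2 on [-3, 4].
Each step: x1 = a + (1 - rho)(b - a), x2 = a + rho(b - a); if f(x1) < f(x2) keep [a, x2], otherwise keep [x1, b].
Step 1: [-3.0000, 4.0000], x1=-0.3260 (f=5.4103), x2=1.3260 (f=0.4543); f(x1) > f(x2) => keep [-0.3260, 4.0000]
Step 2: [-0.3260, 4.0000], x1=1.3265 (f=0.4536), x2=2.3475 (f=0.1207); f(x1) > f(x2) => keep [1.3265, 4.0000]
Step 3: [1.3265, 4.0000], x1=2.3478 (f=0.1210), x2=2.9787 (f=0.9579); f(x1) < f(x2) => keep [1.3265, 2.9787]
Final interval: [1.3265, 2.9787]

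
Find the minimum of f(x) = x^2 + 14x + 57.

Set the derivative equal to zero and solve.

f(x) = x^2 + 14x + 57
f'(x) = 2x + (14) = 0
x = -14/2 = -7
f(-7) = 8
Since f''(x) = 2 > 0, this is a minimum.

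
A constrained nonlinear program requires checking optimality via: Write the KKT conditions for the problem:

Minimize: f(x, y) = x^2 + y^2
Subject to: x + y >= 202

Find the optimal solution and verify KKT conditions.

KKT conditions for min x^2 + y^2 s.t. x + y >= 202:
Stationarity: 2x = mu, 2y = mu
So x = y = mu/2.
Complementary slackness: mu*(x + y - 202) = 0
Primal feasibility: x + y >= 202; dual feasibility: mu >= 0
If mu = 0 then x = y = 0, but 0 + 0 < 202 is infeasible, so the constraint is active.
Constraint active: x + y = 2*(mu/2) = 202 => mu = 202
x = y = 101, f = 20402
Verify: stationarity 2*101 = 202 = mu; primal 101 + 101 = 202 >= 202; dual mu = 202 >= 0; complementary slackness 202*(202 - 202) = 0. All KKT conditions hold.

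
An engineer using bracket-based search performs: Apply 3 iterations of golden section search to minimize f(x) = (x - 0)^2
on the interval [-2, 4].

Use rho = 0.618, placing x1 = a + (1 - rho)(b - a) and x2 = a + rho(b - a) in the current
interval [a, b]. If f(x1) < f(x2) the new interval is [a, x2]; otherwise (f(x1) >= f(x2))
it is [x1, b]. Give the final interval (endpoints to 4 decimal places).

Golden section search for min of f(x) = (x - 0)^2 on [-2, 4].
Each step: x1 = a + (1 - rho)(b - a), x2 = a + rho(b - a); if f(x1) < f(x2) keep [a, x2], otherwise keep [x1, b].
Step 1: [-2.0000, 4.0000], x1=0.2920 (f=0.0853), x2=1.7080 (f=2.9173); f(x1) < f(x2) => keep [-2.0000, 1.7080]
Step 2: [-2.0000, 1.7080], x1=-0.5835 (f=0.3405), x2=0.2915 (f=0.0850); f(x1) > f(x2) => keep [-0.5835, 1.7080]
Step 3: [-0.5835, 1.7080], x1=0.2918 (f=0.0852), x2=0.8326 (f=0.6933); f(x1) < f(x2) => keep [-0.5835, 0.8326]
Final interval: [-0.5835, 0.8326]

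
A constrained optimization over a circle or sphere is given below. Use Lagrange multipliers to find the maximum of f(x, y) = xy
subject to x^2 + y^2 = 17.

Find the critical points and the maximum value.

Lagrange conditions: y = 2*lambda*x and x = 2*lambda*y
If x = 0 then y = 0, violating the constraint, so x, y != 0.
Dividing: y/x = x/y => x^2 = y^2 => y = x or y = -x
Constraint: 2x^2 = 17 => x^2 = 17/2 => x = +/-sqrt(17/2)
Critical points: (sqrt(17/2), sqrt(17/2)), (-sqrt(17/2), -sqrt(17/2)), (sqrt(17/2), -sqrt(17/2)), (-sqrt(17/2), sqrt(17/2))
  y = x:  xy = x^2 = 17/2  at (sqrt(17/2), sqrt(17/2)) and (-sqrt(17/2), -sqrt(17/2))
  y = -x: xy = -x^2 = -17/2 at (sqrt(17/2), -sqrt(17/2)) and (-sqrt(17/2), sqrt(17/2))
Maximum xy = 17/2 at (sqrt(17/2), sqrt(17/2)) and (-sqrt(17/2), -sqrt(17/2))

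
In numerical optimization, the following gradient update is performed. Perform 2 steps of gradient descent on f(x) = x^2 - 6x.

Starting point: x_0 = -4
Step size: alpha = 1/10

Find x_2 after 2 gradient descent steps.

f(x) = x^2 - 6x, f'(x) = 2x + (-6)
Step 1: f'(-4) = -14, x_1 = -4 - 1/10 * -14 = -13/5
Step 2: f'(-13/5) = -56/5, x_2 = -13/5 - 1/10 * -56/5 = -37/25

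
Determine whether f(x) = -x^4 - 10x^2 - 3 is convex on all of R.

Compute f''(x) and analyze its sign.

f(x) = -x^4 - 10x^2 - 3
f'(x) = -4x^3 + -20x
f''(x) = -12x^2 + -20
f''(x) = -12x^2 + -20 <= -20 < 0 for all x
Therefore, f is concave on R.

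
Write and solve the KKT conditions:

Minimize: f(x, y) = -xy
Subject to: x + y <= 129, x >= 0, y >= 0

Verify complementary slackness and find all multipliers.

Problem: min -xy s.t. x + y <= 129 (multiplier lambda), x >= 0 (mu_x), y >= 0 (mu_y)
KKT stationarity: -y + lambda - mu_x = 0, -x + lambda - mu_y = 0, with lambda, mu_x, mu_y >= 0
Complementary slackness: lambda*(x + y - 129) = 0, mu_x*x = 0, mu_y*y = 0
If lambda = 0: y = -mu_x <= 0 and x = -mu_y <= 0 force x = y = 0 with f = 0; but x = y = 129/2 is feasible with f = -16641/4 < 0, so this is not the minimum. Hence lambda > 0 and x + y = 129.
Try x > 0, y > 0 (so mu_x = mu_y = 0): y = lambda, x = lambda => x = y = lambda
x + y = 129 => 2*lambda = 129 => lambda = 129/2
x* = y* = 129/2 > 0, consistent with mu_x = mu_y = 0.
(Any feasible point with x = 0 or y = 0 has f = 0 > -16641/4, so the minimum is not on those boundaries.)
min(-xy) = -16641/4 (i.e. max xy = 16641/4)
Multipliers: lambda = 129/2, mu_x = 0, mu_y = 0
Complementary slackness: lambda*(x + y - 129) = 129/2*(129/2 + 129/2 - 129) = 0, mu_x*x = 0*129/2 = 0, mu_y*y = 0*129/2 = 0. Satisfied.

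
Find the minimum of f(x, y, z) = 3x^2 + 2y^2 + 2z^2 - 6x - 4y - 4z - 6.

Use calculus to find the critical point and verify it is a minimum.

f(x,y,z) = 3x^2 + 2y^2 + 2z^2 - 6x - 4y - 4z - 6
df/dx = 6x + (-6) = 0 => x = 1
df/dy = 4y + (-4) = 0 => y = 1
df/dz = 4z + (-4) = 0 => z = 1
f(1,1,1) = 3*(1)^2 + 2*(1)^2 + 2*(1)^2 + -6*(1) + -4*(1) + -4*(1) + -6 = -13
Hessian is diagonal with entries 6, 4, 4 > 0, confirmed minimum.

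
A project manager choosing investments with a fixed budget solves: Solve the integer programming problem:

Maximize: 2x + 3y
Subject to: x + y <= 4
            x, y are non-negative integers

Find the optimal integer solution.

Objective: 2x + 3y, constraint: x + y <= 4
Coefficient of y is 3 > coefficient of x is 2, so allocate the entire budget to y.
Optimal: x = 0, y = 4, value = 12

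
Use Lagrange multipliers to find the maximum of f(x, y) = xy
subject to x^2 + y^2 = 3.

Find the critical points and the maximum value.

Lagrange conditions: y = 2*lambda*x and x = 2*lambda*y
If x = 0 then y = 0, violating the constraint, so x, y != 0.
Dividing: y/x = x/y => x^2 = y^2 => y = x or y = -x
Constraint: 2x^2 = 3 => x^2 = 3/2 => x = +/-sqrt(3/2)
Critical points: (sqrt(3/2), sqrt(3/2)), (-sqrt(3/2), -sqrt(3/2)), (sqrt(3/2), -sqrt(3/2)), (-sqrt(3/2), sqrt(3/2))
  y = x:  xy = x^2 = 3/2  at (sqrt(3/2), sqrt(3/2)) and (-sqrt(3/2), -sqrt(3/2))
  y = -x: xy = -x^2 = -3/2 at (sqrt(3/2), -sqrt(3/2)) and (-sqrt(3/2), sqrt(3/2))
Maximum xy = 3/2 at (sqrt(3/2), sqrt(3/2)) and (-sqrt(3/2), -sqrt(3/2))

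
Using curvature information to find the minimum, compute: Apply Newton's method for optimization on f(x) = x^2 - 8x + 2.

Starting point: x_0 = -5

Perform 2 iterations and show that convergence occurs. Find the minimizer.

f(x) = x^2 - 8x + 2, f'(x) = 2x + (-8), f''(x) = 2
Step 1: f'(-5) = -18, x_1 = -5 - -18/2 = 4
Step 2: f'(4) = 0, x_2 = 4 (converged)
Newton's method converges in 1 step for quadratics.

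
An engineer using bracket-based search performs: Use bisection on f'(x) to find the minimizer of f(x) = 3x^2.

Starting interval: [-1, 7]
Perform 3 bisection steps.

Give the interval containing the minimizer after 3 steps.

Finding critical point of f(x) = 3x^2 using bisection on f'(x) = 6x + 0.
f'(x) = 0 when x = 0.
Starting interval: [-1, 7]
Step 1: mid = 3, f'(mid) = 18, new interval = [-1, 3]
Step 2: mid = 1, f'(mid) = 6, new interval = [-1, 1]
Step 3: mid = 0, f'(mid) = 0, new interval = [0, 0]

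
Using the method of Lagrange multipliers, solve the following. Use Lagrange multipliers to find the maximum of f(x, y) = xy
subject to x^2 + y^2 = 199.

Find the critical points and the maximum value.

Lagrange conditions: y = 2*lambda*x and x = 2*lambda*y
If x = 0 then y = 0, violating the constraint, so x, y != 0.
Dividing: y/x = x/y => x^2 = y^2 => y = x or y = -x
Constraint: 2x^2 = 199 => x^2 = 199/2 => x = +/-sqrt(199/2)
Critical points: (sqrt(199/2), sqrt(199/2)), (-sqrt(199/2), -sqrt(199/2)), (sqrt(199/2), -sqrt(199/2)), (-sqrt(199/2), sqrt(199/2))
  y = x:  xy = x^2 = 199/2  at (sqrt(199/2), sqrt(199/2)) and (-sqrt(199/2), -sqrt(199/2))
  y = -x: xy = -x^2 = -199/2 at (sqrt(199/2), -sqrt(199/2)) and (-sqrt(199/2), sqrt(199/2))
Maximum xy = 199/2 at (sqrt(199/2), sqrt(199/2)) and (-sqrt(199/2), -sqrt(199/2))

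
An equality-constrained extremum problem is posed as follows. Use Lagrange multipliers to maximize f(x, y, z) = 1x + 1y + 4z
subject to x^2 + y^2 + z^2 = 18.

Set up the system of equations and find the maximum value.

Lagrange conditions: 1 = 2*lambda*x, 1 = 2*lambda*y, 4 = 2*lambda*z
So x:1 = y:1 = z:4, i.e. x = 1t, y = 1t, z = 4t
Constraint: t^2*(1^2 + 1^2 + 4^2) = 18
  t^2 * 18 = 18  =>  t = sqrt(1)
Maximum = 1*1t + 1*1t + 4*4t = 18*sqrt(1) = 18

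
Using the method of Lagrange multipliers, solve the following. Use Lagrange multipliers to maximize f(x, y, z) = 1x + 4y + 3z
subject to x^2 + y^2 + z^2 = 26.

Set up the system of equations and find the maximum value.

Lagrange conditions: 1 = 2*lambda*x, 4 = 2*lambda*y, 3 = 2*lambda*z
So x:1 = y:4 = z:3, i.e. x = 1t, y = 4t, z = 3t
Constraint: t^2*(1^2 + 4^2 + 3^2) = 26
  t^2 * 26 = 26  =>  t = sqrt(1)
Maximum = 1*1t + 4*4t + 3*3t = 26*sqrt(1) = 26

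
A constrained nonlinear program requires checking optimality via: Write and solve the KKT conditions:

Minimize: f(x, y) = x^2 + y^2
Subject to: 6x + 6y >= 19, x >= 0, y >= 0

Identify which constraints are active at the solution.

KKT conditions for min x^2 + y^2 s.t. 6x + 6y >= 19, x >= 0, y >= 0:
Stationarity: 2x = mu*6 + mu_x, 2y = mu*6 + mu_y, with mu, mu_x, mu_y >= 0
Complementary slackness: mu*(6x + 6y - 19) = 0, mu_x*x = 0, mu_y*y = 0
(0, 0) is infeasible (6*0 + 6*0 < 19), so if mu = 0 stationarity would force x = mu_x/2 >= 0, y = mu_y/2 >= 0 with mu_x*x = mu_y*y = 0, i.e. x = y = 0: contradiction. Hence mu > 0 and 6x + 6y = 19 is active.
Try x > 0, y > 0 (so mu_x = mu_y = 0): x = 6*mu/2, y = 6*mu/2
Substitute: 6*(6*mu/2) + 6*(6*mu/2) = 19
  mu*72/2 = 19 => mu = 19/36
x* = 19/12 > 0, y* = 19/12 > 0, consistent with mu_x = mu_y = 0.
f is convex and the constraints are linear, so this KKT point is the global minimum.
f* = 361/72
Active constraints: 6x + 6y >= 19 (holds with equality, mu = 19/36 > 0); x >= 0 and y >= 0 are inactive (mu_x = mu_y = 0).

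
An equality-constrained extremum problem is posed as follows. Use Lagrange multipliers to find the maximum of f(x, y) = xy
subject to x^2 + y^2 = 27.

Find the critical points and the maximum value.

Lagrange conditions: y = 2*lambda*x and x = 2*lambda*y
If x = 0 then y = 0, violating the constraint, so x, y != 0.
Dividing: y/x = x/y => x^2 = y^2 => y = x or y = -x
Constraint: 2x^2 = 27 => x^2 = 27/2 => x = +/-sqrt(27/2)
Critical points: (sqrt(27/2), sqrt(27/2)), (-sqrt(27/2), -sqrt(27/2)), (sqrt(27/2), -sqrt(27/2)), (-sqrt(27/2), sqrt(27/2))
  y = x:  xy = x^2 = 27/2  at (sqrt(27/2), sqrt(27/2)) and (-sqrt(27/2), -sqrt(27/2))
  y = -x: xy = -x^2 = -27/2 at (sqrt(27/2), -sqrt(27/2)) and (-sqrt(27/2), sqrt(27/2))
Maximum xy = 27/2 at (sqrt(27/2), sqrt(27/2)) and (-sqrt(27/2), -sqrt(27/2))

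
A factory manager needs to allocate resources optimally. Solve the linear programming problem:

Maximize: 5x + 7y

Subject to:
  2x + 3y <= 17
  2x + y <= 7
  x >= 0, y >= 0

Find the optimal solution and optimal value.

Feasible vertices: (0, 0), (0, 17/3), (1, 5), (7/2, 0)
Objective 5x + 7y at each:
  (0, 0): 0
  (0, 17/3): 119/3
  (1, 5): 40
  (7/2, 0): 35/2
Maximum is 40 at (1, 5).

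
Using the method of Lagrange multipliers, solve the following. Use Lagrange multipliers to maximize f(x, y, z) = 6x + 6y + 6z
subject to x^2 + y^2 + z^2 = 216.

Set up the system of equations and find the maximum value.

Lagrange conditions: 6 = 2*lambda*x, 6 = 2*lambda*y, 6 = 2*lambda*z
So x:6 = y:6 = z:6, i.e. x = 6t, y = 6t, z = 6t
Constraint: t^2*(6^2 + 6^2 + 6^2) = 216
  t^2 * 108 = 216  =>  t = sqrt(2)
Maximum = 6*6t + 6*6t + 6*6t = 108*sqrt(2) = sqrt(23328)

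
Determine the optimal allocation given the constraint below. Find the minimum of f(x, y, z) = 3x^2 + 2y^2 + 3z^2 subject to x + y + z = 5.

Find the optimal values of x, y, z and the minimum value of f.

Using Lagrange multipliers on f = 3x^2 + 2y^2 + 3z^2 with constraint x + y + z = 5:
Conditions: 2*3*x = lambda, 2*2*y = lambda, 2*3*z = lambda
So x = lambda/6, y = lambda/4, z = lambda/6
Substituting into constraint: lambda * (7/12) = 5
lambda = 60/7
x = 10/7, y = 15/7, z = 10/7
Minimum value = 150/7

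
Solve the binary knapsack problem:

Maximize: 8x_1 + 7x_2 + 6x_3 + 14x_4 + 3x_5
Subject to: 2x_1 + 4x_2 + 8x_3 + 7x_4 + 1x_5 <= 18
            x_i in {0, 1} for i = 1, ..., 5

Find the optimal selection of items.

Items: item 1 (v=8, w=2), item 2 (v=7, w=4), item 3 (v=6, w=8), item 4 (v=14, w=7), item 5 (v=3, w=1)
Capacity: 18
Checking all 32 subsets (w = total weight, v = total value):
  {}: w = 0, v = 0
  {1}: w = 2, v = 8
  {2}: w = 4, v = 7
  {3}: w = 8, v = 6
  {4}: w = 7, v = 14
  {5}: w = 1, v = 3
  {1, 2}: w = 6, v = 15
  {1, 3}: w = 10, v = 14
  {1, 4}: w = 9, v = 22
  {1, 5}: w = 3, v = 11
  {2, 3}: w = 12, v = 13
  {2, 4}: w = 11, v = 21
  {2, 5}: w = 5, v = 10
  {3, 4}: w = 15, v = 20
  {3, 5}: w = 9, v = 9
  {4, 5}: w = 8, v = 17
  {1, 2, 3}: w = 14, v = 21
  {1, 2, 4}: w = 13, v = 29
  {1, 2, 5}: w = 7, v = 18
  {1, 3, 4}: w = 17, v = 28
  {1, 3, 5}: w = 11, v = 17
  {1, 4, 5}: w = 10, v = 25
  {2, 3, 4}: w = 19 > 18, infeasible
  {2, 3, 5}: w = 13, v = 16
  {2, 4, 5}: w = 12, v = 24
  {3, 4, 5}: w = 16, v = 23
  {1, 2, 3, 4}: w = 21 > 18, infeasible
  {1, 2, 3, 5}: w = 15, v = 24
  {1, 2, 4, 5}: w = 14, v = 32
  {1, 3, 4, 5}: w = 18, v = 31
  {2, 3, 4, 5}: w = 20 > 18, infeasible
  {1, 2, 3, 4, 5}: w = 22 > 18, infeasible
Best feasible subset: items [1, 2, 4, 5]
Total weight: 14 <= 18, total value: 32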